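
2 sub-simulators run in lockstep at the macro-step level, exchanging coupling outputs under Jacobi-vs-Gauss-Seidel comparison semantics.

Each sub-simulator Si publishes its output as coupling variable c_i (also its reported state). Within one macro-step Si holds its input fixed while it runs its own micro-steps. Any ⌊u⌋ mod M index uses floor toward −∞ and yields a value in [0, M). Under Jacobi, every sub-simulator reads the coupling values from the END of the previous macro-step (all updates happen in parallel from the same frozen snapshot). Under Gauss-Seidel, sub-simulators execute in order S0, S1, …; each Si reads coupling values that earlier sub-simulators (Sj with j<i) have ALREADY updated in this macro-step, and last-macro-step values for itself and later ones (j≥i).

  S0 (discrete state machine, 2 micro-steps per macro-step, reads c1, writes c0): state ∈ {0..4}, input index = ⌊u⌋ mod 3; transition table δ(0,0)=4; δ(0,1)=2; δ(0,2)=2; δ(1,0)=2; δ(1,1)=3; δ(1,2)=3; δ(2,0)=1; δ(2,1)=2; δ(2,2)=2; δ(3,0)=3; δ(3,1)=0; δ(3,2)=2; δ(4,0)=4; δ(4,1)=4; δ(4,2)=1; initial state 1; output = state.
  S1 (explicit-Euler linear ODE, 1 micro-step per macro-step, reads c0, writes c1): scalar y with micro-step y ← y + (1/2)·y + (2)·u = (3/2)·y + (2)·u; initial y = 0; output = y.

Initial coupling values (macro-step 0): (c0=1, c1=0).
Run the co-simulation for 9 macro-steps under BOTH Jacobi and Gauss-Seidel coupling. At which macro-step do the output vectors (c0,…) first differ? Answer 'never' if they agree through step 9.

first divergence at macro-step: 2

[Jacobi] macro 1: S0 reads c1=0 → after 2×micro: 1; S1 reads c0=1 → after 1×micro: 2 ⇒ (c0=1, c1=2)
[Jacobi] macro 2: S0 reads c1=2 → after 2×micro: 2; S1 reads c0=1 → after 1×micro: 5 ⇒ (c0=2, c1=5)
[Jacobi] macro 3: S0 reads c1=5 → after 2×micro: 2; S1 reads c0=2 → after 1×micro: 23/2 ⇒ (c0=2, c1=23/2)
[Jacobi] macro 4: S0 reads c1=23/2 → after 2×micro: 2; S1 reads c0=2 → after 1×micro: 85/4 ⇒ (c0=2, c1=85/4)
[Jacobi] macro 5: S0 reads c1=85/4 → after 2×micro: 2; S1 reads c0=2 → after 1×micro: 287/8 ⇒ (c0=2, c1=287/8)
[Jacobi] macro 6: S0 reads c1=287/8 → after 2×micro: 2; S1 reads c0=2 → after 1×micro: 925/16 ⇒ (c0=2, c1=925/16)
[Jacobi] macro 7: S0 reads c1=925/16 → after 2×micro: 2; S1 reads c0=2 → after 1×micro: 2903/32 ⇒ (c0=2, c1=2903/32)
[Jacobi] macro 8: S0 reads c1=2903/32 → after 2×micro: 2; S1 reads c0=2 → after 1×micro: 8965/64 ⇒ (c0=2, c1=8965/64)
[Jacobi] macro 9: S0 reads c1=8965/64 → after 2×micro: 2; S1 reads c0=2 → after 1×micro: 27407/128 ⇒ (c0=2, c1=27407/128)
[Gauss-Seidel] macro 1: S0 reads c1=0 → after 2×micro: 1; S1 reads c0=1 → after 1×micro: 2 ⇒ (c0=1, c1=2)
[Gauss-Seidel] macro 2: S0 reads c1=2 → after 2×micro: 2; S1 reads c0=2 → after 1×micro: 7 ⇒ (c0=2, c1=7)
[Gauss-Seidel] macro 3: S0 reads c1=7 → after 2×micro: 2; S1 reads c0=2 → after 1×micro: 29/2 ⇒ (c0=2, c1=29/2)
[Gauss-Seidel] macro 4: S0 reads c1=29/2 → after 2×micro: 2; S1 reads c0=2 → after 1×micro: 103/4 ⇒ (c0=2, c1=103/4)
[Gauss-Seidel] macro 5: S0 reads c1=103/4 → after 2×micro: 2; S1 reads c0=2 → after 1×micro: 341/8 ⇒ (c0=2, c1=341/8)
[Gauss-Seidel] macro 6: S0 reads c1=341/8 → after 2×micro: 2; S1 reads c0=2 → after 1×micro: 1087/16 ⇒ (c0=2, c1=1087/16)
[Gauss-Seidel] macro 7: S0 reads c1=1087/16 → after 2×micro: 2; S1 reads c0=2 → after 1×micro: 3389/32 ⇒ (c0=2, c1=3389/32)
[Gauss-Seidel] macro 8: S0 reads c1=3389/32 → after 2×micro: 2; S1 reads c0=2 → after 1×micro: 10423/64 ⇒ (c0=2, c1=10423/64)
[Gauss-Seidel] macro 9: S0 reads c1=10423/64 → after 2×micro: 2; S1 reads c0=2 → after 1×micro: 31781/128 ⇒ (c0=2, c1=31781/128)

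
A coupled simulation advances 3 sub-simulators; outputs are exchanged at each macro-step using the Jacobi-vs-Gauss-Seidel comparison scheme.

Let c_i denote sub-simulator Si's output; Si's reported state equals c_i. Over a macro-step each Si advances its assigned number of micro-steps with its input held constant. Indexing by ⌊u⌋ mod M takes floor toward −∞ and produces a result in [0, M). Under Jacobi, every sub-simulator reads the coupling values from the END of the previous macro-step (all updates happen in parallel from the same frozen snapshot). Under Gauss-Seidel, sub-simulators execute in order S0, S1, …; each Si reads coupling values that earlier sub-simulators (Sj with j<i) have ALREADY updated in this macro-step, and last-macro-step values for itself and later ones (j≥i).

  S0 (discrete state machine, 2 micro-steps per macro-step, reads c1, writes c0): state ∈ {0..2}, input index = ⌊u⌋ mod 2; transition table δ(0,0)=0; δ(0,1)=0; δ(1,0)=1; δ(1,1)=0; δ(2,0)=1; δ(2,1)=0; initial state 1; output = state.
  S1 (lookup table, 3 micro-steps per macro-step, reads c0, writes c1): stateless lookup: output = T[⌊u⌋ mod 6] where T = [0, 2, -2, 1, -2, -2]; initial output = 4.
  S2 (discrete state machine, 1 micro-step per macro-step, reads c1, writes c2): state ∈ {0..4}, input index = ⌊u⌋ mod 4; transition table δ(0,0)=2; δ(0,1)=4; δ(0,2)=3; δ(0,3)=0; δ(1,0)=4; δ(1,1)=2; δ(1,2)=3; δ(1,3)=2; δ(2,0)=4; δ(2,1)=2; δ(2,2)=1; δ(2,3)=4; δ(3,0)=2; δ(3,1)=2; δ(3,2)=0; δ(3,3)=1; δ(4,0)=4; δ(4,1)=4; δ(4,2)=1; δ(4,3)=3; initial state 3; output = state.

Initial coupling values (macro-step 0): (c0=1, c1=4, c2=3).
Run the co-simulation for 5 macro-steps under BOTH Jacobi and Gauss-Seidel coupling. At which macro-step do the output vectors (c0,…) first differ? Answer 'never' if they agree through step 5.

first divergence at macro-step: 1

[Jacobi] macro 1: S0 reads c1=4 → after 2×micro: 1; S1 reads c0=1 → after 3×micro: 2; S2 reads c1=4 → after 1×micro: 2 ⇒ (c0=1, c1=2, c2=2)
[Jacobi] macro 2: S0 reads c1=2 → after 2×micro: 1; S1 reads c0=1 → after 3×micro: 2; S2 reads c1=2 → after 1×micro: 1 ⇒ (c0=1, c1=2, c2=1)
[Jacobi] macro 3: S0 reads c1=2 → after 2×micro: 1; S1 reads c0=1 → after 3×micro: 2; S2 reads c1=2 → after 1×micro: 3 ⇒ (c0=1, c1=2, c2=3)
[Jacobi] macro 4: S0 reads c1=2 → after 2×micro: 1; S1 reads c0=1 → after 3×micro: 2; S2 reads c1=2 → after 1×micro: 0 ⇒ (c0=1, c1=2, c2=0)
[Jacobi] macro 5: S0 reads c1=2 → after 2×micro: 1; S1 reads c0=1 → after 3×micro: 2; S2 reads c1=2 → after 1×micro: 3 ⇒ (c0=1, c1=2, c2=3)
[Gauss-Seidel] macro 1: S0 reads c1=4 → after 2×micro: 1; S1 reads c0=1 → after 3×micro: 2; S2 reads c1=2 → after 1×micro: 0 ⇒ (c0=1, c1=2, c2=0)
[Gauss-Seidel] macro 2: S0 reads c1=2 → after 2×micro: 1; S1 reads c0=1 → after 3×micro: 2; S2 reads c1=2 → after 1×micro: 3 ⇒ (c0=1, c1=2, c2=3)
[Gauss-Seidel] macro 3: S0 reads c1=2 → after 2×micro: 1; S1 reads c0=1 → after 3×micro: 2; S2 reads c1=2 → after 1×micro: 0 ⇒ (c0=1, c1=2, c2=0)
[Gauss-Seidel] macro 4: S0 reads c1=2 → after 2×micro: 1; S1 reads c0=1 → after 3×micro: 2; S2 reads c1=2 → after 1×micro: 3 ⇒ (c0=1, c1=2, c2=3)
[Gauss-Seidel] macro 5: S0 reads c1=2 → after 2×micro: 1; S1 reads c0=1 → after 3×micro: 2; S2 reads c1=2 → after 1×micro: 0 ⇒ (c0=1, c1=2, c2=0)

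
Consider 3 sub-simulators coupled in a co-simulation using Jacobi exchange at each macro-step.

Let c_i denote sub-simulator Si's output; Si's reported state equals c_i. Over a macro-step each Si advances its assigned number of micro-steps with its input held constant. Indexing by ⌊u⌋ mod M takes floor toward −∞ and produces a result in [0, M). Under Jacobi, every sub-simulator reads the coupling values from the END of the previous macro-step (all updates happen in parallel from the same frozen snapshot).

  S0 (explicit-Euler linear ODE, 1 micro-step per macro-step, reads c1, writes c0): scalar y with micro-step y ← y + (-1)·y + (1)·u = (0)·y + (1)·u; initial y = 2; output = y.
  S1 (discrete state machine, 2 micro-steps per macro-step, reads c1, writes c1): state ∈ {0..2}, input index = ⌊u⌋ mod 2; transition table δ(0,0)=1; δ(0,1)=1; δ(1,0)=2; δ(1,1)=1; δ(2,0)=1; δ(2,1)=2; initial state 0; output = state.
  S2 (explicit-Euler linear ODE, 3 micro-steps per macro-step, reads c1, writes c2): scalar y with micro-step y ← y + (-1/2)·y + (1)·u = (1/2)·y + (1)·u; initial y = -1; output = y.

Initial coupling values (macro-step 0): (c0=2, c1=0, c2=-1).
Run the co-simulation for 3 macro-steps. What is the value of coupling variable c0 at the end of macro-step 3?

c0 at macro-step 3 = 2

macro 1: S0 reads c1=0 → after 1×micro: 0; S1 reads c1=0 → after 2×micro: 2; S2 reads c1=0 → after 3×micro: -1/8 ⇒ (c0=0, c1=2, c2=-1/8)
macro 2: S0 reads c1=2 → after 1×micro: 2; S1 reads c1=2 → after 2×micro: 2; S2 reads c1=2 → after 3×micro: 223/64 ⇒ (c0=2, c1=2, c2=223/64)
macro 3: S0 reads c1=2 → after 1×micro: 2; S1 reads c1=2 → after 2×micro: 2; S2 reads c1=2 → after 3×micro: 2015/512 ⇒ (c0=2, c1=2, c2=2015/512)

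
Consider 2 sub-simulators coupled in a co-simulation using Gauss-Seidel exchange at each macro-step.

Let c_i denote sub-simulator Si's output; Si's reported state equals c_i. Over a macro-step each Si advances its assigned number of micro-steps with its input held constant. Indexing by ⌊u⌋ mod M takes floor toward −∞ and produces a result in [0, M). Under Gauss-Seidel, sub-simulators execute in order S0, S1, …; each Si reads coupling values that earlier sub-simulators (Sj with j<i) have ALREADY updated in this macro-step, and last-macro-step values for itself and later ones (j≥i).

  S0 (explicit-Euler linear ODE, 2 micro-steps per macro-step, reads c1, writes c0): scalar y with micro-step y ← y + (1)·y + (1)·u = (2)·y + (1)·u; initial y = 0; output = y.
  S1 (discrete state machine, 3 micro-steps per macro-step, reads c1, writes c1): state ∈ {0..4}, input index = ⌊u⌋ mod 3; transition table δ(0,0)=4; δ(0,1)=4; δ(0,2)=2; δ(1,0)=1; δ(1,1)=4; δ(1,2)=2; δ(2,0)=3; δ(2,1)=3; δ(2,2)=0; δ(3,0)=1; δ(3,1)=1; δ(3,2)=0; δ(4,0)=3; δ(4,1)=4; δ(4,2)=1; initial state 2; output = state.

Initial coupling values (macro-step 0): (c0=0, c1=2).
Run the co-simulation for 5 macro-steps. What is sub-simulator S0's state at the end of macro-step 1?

S0 state at macro-step 1 = 6

macro 1: S0 reads c1=2 → after 2×micro: 6; S1 reads c1=2 → after 3×micro: 0 ⇒ (c0=6, c1=0)
macro 2: S0 reads c1=0 → after 2×micro: 24; S1 reads c1=0 → after 3×micro: 1 ⇒ (c0=24, c1=1)
macro 3: S0 reads c1=1 → after 2×micro: 99; S1 reads c1=1 → after 3×micro: 4 ⇒ (c0=99, c1=4)
macro 4: S0 reads c1=4 → after 2×micro: 408; S1 reads c1=4 → after 3×micro: 4 ⇒ (c0=408, c1=4)
macro 5: S0 reads c1=4 → after 2×micro: 1644; S1 reads c1=4 → after 3×micro: 4 ⇒ (c0=1644, c1=4)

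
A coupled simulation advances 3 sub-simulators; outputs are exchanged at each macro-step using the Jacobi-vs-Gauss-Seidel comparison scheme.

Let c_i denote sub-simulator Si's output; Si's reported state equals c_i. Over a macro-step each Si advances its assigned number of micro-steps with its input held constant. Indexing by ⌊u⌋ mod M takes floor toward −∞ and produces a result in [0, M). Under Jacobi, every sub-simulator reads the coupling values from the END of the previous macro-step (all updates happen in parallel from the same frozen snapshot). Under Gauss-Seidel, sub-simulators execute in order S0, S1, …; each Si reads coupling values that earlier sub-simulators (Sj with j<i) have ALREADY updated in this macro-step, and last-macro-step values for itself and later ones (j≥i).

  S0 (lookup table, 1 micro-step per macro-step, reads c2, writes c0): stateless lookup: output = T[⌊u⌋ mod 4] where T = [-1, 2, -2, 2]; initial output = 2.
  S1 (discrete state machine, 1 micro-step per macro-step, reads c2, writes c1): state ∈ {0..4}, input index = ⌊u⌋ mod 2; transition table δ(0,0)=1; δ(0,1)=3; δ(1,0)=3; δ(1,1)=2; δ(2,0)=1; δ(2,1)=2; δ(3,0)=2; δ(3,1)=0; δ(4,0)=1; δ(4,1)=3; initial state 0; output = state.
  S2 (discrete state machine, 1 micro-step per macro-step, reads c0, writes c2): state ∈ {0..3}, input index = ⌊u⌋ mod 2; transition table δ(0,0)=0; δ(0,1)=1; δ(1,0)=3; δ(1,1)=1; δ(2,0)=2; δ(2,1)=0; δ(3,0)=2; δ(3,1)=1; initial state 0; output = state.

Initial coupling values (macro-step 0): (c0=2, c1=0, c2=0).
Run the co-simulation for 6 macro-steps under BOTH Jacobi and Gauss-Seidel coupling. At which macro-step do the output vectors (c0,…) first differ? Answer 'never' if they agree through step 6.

first divergence at macro-step: 1

[Jacobi] macro 1: S0 reads c2=0 → after 1×micro: -1; S1 reads c2=0 → after 1×micro: 1; S2 reads c0=2 → after 1×micro: 0 ⇒ (c0=-1, c1=1, c2=0)
[Jacobi] macro 2: S0 reads c2=0 → after 1×micro: -1; S1 reads c2=0 → after 1×micro: 3; S2 reads c0=-1 → after 1×micro: 1 ⇒ (c0=-1, c1=3, c2=1)
[Jacobi] macro 3: S0 reads c2=1 → after 1×micro: 2; S1 reads c2=1 → after 1×micro: 0; S2 reads c0=-1 → after 1×micro: 1 ⇒ (c0=2, c1=0, c2=1)
[Jacobi] macro 4: S0 reads c2=1 → after 1×micro: 2; S1 reads c2=1 → after 1×micro: 3; S2 reads c0=2 → after 1×micro: 3 ⇒ (c0=2, c1=3, c2=3)
[Jacobi] macro 5: S0 reads c2=3 → after 1×micro: 2; S1 reads c2=3 → after 1×micro: 0; S2 reads c0=2 → after 1×micro: 2 ⇒ (c0=2, c1=0, c2=2)
[Jacobi] macro 6: S0 reads c2=2 → after 1×micro: -2; S1 reads c2=2 → after 1×micro: 1; S2 reads c0=2 → after 1×micro: 2 ⇒ (c0=-2, c1=1, c2=2)
[Gauss-Seidel] macro 1: S0 reads c2=0 → after 1×micro: -1; S1 reads c2=0 → after 1×micro: 1; S2 reads c0=-1 → after 1×micro: 1 ⇒ (c0=-1, c1=1, c2=1)
[Gauss-Seidel] macro 2: S0 reads c2=1 → after 1×micro: 2; S1 reads c2=1 → after 1×micro: 2; S2 reads c0=2 → after 1×micro: 3 ⇒ (c0=2, c1=2, c2=3)
[Gauss-Seidel] macro 3: S0 reads c2=3 → after 1×micro: 2; S1 reads c2=3 → after 1×micro: 2; S2 reads c0=2 → after 1×micro: 2 ⇒ (c0=2, c1=2, c2=2)
[Gauss-Seidel] macro 4: S0 reads c2=2 → after 1×micro: -2; S1 reads c2=2 → after 1×micro: 1; S2 reads c0=-2 → after 1×micro: 2 ⇒ (c0=-2, c1=1, c2=2)
[Gauss-Seidel] macro 5: S0 reads c2=2 → after 1×micro: -2; S1 reads c2=2 → after 1×micro: 3; S2 reads c0=-2 → after 1×micro: 2 ⇒ (c0=-2, c1=3, c2=2)
[Gauss-Seidel] macro 6: S0 reads c2=2 → after 1×micro: -2; S1 reads c2=2 → after 1×micro: 2; S2 reads c0=-2 → after 1×micro: 2 ⇒ (c0=-2, c1=2, c2=2)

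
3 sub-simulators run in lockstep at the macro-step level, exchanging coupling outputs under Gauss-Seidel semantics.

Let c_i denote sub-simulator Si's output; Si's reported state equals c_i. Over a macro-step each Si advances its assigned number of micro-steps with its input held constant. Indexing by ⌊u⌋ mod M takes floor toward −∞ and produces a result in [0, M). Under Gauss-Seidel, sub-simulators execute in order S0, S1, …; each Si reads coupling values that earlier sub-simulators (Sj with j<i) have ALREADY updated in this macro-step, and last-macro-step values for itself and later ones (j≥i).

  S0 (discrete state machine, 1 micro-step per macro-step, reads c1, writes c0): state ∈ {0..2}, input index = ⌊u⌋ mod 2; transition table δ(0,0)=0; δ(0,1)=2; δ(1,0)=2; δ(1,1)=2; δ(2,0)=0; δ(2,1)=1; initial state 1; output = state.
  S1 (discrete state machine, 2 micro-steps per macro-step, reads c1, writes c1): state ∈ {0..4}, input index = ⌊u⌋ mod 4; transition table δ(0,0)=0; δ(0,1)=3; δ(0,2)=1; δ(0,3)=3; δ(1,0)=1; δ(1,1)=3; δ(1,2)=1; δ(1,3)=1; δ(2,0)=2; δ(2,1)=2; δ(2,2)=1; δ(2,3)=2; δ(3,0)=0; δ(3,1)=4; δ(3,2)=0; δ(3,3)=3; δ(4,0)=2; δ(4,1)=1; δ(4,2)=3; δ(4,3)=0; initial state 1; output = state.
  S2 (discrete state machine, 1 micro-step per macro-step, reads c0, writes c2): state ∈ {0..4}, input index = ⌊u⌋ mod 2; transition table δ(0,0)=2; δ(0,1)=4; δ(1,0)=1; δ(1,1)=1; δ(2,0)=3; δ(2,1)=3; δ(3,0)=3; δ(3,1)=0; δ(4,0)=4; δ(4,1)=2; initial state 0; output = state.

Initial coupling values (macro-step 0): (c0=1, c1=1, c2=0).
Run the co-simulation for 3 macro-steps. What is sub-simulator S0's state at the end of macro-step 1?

S0 state at macro-step 1 = 2

macro 1: S0 reads c1=1 → after 1×micro: 2; S1 reads c1=1 → after 2×micro: 4; S2 reads c0=2 → after 1×micro: 2 ⇒ (c0=2, c1=4, c2=2)
macro 2: S0 reads c1=4 → after 1×micro: 0; S1 reads c1=4 → after 2×micro: 2; S2 reads c0=0 → after 1×micro: 3 ⇒ (c0=0, c1=2, c2=3)
macro 3: S0 reads c1=2 → after 1×micro: 0; S1 reads c1=2 → after 2×micro: 1; S2 reads c0=0 → after 1×micro: 3 ⇒ (c0=0, c1=1, c2=3)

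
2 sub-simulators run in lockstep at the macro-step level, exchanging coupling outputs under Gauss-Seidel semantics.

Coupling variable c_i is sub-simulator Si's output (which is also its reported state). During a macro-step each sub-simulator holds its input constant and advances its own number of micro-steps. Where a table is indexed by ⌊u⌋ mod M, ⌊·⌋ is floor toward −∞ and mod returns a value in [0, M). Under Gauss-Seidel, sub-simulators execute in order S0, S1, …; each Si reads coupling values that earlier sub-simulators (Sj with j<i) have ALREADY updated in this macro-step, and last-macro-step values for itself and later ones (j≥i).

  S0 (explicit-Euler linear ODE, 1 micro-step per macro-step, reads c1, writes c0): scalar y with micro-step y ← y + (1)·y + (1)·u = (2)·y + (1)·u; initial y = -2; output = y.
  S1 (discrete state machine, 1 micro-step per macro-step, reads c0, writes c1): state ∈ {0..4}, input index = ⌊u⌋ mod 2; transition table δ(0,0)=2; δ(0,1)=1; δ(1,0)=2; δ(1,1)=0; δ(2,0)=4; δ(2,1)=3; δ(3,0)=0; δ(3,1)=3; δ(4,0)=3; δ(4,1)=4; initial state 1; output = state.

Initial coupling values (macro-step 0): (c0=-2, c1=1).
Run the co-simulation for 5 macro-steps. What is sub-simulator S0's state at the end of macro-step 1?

S0 state at macro-step 1 = -3

macro 1: S0 reads c1=1 → after 1×micro: -3; S1 reads c0=-3 → after 1×micro: 0 ⇒ (c0=-3, c1=0)
macro 2: S0 reads c1=0 → after 1×micro: -6; S1 reads c0=-6 → after 1×micro: 2 ⇒ (c0=-6, c1=2)
macro 3: S0 reads c1=2 → after 1×micro: -10; S1 reads c0=-10 → after 1×micro: 4 ⇒ (c0=-10, c1=4)
macro 4: S0 reads c1=4 → after 1×micro: -16; S1 reads c0=-16 → after 1×micro: 3 ⇒ (c0=-16, c1=3)
macro 5: S0 reads c1=3 → after 1×micro: -29; S1 reads c0=-29 → after 1×micro: 3 ⇒ (c0=-29, c1=3)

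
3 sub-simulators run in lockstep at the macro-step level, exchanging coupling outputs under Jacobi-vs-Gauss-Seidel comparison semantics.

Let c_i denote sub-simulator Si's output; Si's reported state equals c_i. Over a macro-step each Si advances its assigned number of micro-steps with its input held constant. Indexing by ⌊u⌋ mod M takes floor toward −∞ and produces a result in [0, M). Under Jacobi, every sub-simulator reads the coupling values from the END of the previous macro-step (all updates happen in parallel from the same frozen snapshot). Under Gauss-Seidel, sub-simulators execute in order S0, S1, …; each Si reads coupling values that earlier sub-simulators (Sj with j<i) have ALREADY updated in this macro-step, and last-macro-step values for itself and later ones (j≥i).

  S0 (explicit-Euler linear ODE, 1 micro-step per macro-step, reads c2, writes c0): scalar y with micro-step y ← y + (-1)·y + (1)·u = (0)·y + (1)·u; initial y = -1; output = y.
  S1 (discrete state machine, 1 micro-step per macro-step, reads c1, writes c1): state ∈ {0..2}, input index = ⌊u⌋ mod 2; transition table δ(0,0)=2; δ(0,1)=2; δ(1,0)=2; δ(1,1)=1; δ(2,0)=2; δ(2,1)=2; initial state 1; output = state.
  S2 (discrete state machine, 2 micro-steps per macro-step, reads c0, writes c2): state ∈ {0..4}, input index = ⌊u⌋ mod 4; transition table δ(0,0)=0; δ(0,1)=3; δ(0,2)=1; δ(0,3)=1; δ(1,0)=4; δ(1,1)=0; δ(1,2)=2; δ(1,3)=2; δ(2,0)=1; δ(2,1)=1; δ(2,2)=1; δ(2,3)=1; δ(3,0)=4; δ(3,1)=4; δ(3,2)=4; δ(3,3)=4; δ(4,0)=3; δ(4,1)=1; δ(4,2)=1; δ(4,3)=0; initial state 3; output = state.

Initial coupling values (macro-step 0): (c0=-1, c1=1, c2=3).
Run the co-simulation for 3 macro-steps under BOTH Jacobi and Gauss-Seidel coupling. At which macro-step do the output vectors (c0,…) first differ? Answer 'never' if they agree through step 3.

[Jacobi] macro 1: S0 reads c2=3 → after 1×micro: 3; S1 reads c1=1 → after 1×micro: 1; S2 reads c0=-1 → after 2×micro: 0 ⇒ (c0=3, c1=1, c2=0)
[Jacobi] macro 2: S0 reads c2=0 → after 1×micro: 0; S1 reads c1=1 → after 1×micro: 1; S2 reads c0=3 → after 2×micro: 2 ⇒ (c0=0, c1=1, c2=2)
[Jacobi] macro 3: S0 reads c2=2 → after 1×micro: 2; S1 reads c1=1 → after 1×micro: 1; S2 reads c0=0 → after 2×micro: 4 ⇒ (c0=2, c1=1, c2=4)
[Gauss-Seidel] macro 1: S0 reads c2=3 → after 1×micro: 3; S1 reads c1=1 → after 1×micro: 1; S2 reads c0=3 → after 2×micro: 0 ⇒ (c0=3, c1=1, c2=0)
[Gauss-Seidel] macro 2: S0 reads c2=0 → after 1×micro: 0; S1 reads c1=1 → after 1×micro: 1; S2 reads c0=0 → after 2×micro: 0 ⇒ (c0=0, c1=1, c2=0)
[Gauss-Seidel] macro 3: S0 reads c2=0 → after 1×micro: 0; S1 reads c1=1 → after 1×micro: 1; S2 reads c0=0 → after 2×micro: 0 ⇒ (c0=0, c1=1, c2=0)

first divergence at macro-step: 2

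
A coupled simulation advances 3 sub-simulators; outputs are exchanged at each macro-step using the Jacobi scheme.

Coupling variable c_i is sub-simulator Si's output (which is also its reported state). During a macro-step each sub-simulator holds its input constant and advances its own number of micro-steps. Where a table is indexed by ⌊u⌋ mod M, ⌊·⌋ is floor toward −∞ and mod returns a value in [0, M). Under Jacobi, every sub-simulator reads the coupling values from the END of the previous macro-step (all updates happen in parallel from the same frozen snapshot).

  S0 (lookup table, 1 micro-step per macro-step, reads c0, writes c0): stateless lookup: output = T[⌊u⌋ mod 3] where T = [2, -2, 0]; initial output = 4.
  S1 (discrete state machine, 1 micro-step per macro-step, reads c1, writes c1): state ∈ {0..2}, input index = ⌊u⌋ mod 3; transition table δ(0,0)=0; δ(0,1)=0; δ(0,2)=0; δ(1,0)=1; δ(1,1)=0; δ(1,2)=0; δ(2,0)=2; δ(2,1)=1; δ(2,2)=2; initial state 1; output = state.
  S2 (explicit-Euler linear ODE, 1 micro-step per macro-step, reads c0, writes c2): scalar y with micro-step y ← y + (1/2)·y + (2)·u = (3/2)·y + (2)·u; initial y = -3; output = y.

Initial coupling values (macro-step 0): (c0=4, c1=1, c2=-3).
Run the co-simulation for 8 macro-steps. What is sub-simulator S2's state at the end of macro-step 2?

macro 1: S0 reads c0=4 → after 1×micro: -2; S1 reads c1=1 → after 1×micro: 0; S2 reads c0=4 → after 1×micro: 7/2 ⇒ (c0=-2, c1=0, c2=7/2)
macro 2: S0 reads c0=-2 → after 1×micro: -2; S1 reads c1=0 → after 1×micro: 0; S2 reads c0=-2 → after 1×micro: 5/4 ⇒ (c0=-2, c1=0, c2=5/4)
macro 3: S0 reads c0=-2 → after 1×micro: -2; S1 reads c1=0 → after 1×micro: 0; S2 reads c0=-2 → after 1×micro: -17/8 ⇒ (c0=-2, c1=0, c2=-17/8)
macro 4: S0 reads c0=-2 → after 1×micro: -2; S1 reads c1=0 → after 1×micro: 0; S2 reads c0=-2 → after 1×micro: -115/16 ⇒ (c0=-2, c1=0, c2=-115/16)
macro 5: S0 reads c0=-2 → after 1×micro: -2; S1 reads c1=0 → after 1×micro: 0; S2 reads c0=-2 → after 1×micro: -473/32 ⇒ (c0=-2, c1=0, c2=-473/32)
macro 6: S0 reads c0=-2 → after 1×micro: -2; S1 reads c1=0 → after 1×micro: 0; S2 reads c0=-2 → after 1×micro: -1675/64 ⇒ (c0=-2, c1=0, c2=-1675/64)
macro 7: S0 reads c0=-2 → after 1×micro: -2; S1 reads c1=0 → after 1×micro: 0; S2 reads c0=-2 → after 1×micro: -5537/128 ⇒ (c0=-2, c1=0, c2=-5537/128)
macro 8: S0 reads c0=-2 → after 1×micro: -2; S1 reads c1=0 → after 1×micro: 0; S2 reads c0=-2 → after 1×micro: -17635/256 ⇒ (c0=-2, c1=0, c2=-17635/256)

S2 state at macro-step 2 = 5/4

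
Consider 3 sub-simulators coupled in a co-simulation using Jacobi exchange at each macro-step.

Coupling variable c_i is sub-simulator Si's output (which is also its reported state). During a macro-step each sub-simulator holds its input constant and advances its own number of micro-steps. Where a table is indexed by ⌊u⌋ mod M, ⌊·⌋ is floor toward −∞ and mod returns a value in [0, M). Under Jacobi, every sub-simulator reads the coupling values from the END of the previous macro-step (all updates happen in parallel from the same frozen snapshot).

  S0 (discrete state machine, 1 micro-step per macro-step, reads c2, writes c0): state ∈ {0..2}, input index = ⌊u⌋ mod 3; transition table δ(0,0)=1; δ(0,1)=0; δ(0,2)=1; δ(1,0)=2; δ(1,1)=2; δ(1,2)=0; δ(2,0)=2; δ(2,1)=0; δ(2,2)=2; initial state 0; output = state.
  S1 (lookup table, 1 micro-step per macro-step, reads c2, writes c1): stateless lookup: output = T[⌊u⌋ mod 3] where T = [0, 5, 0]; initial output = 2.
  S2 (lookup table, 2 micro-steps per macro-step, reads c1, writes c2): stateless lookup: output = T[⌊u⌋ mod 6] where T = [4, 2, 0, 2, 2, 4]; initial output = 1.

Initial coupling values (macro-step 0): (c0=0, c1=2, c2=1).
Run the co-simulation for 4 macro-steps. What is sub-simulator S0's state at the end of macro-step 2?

macro 1: S0 reads c2=1 → after 1×micro: 0; S1 reads c2=1 → after 1×micro: 5; S2 reads c1=2 → after 2×micro: 0 ⇒ (c0=0, c1=5, c2=0)
macro 2: S0 reads c2=0 → after 1×micro: 1; S1 reads c2=0 → after 1×micro: 0; S2 reads c1=5 → after 2×micro: 4 ⇒ (c0=1, c1=0, c2=4)
macro 3: S0 reads c2=4 → after 1×micro: 2; S1 reads c2=4 → after 1×micro: 5; S2 reads c1=0 → after 2×micro: 4 ⇒ (c0=2, c1=5, c2=4)
macro 4: S0 reads c2=4 → after 1×micro: 0; S1 reads c2=4 → after 1×micro: 5; S2 reads c1=5 → after 2×micro: 4 ⇒ (c0=0, c1=5, c2=4)

S0 state at macro-step 2 = 1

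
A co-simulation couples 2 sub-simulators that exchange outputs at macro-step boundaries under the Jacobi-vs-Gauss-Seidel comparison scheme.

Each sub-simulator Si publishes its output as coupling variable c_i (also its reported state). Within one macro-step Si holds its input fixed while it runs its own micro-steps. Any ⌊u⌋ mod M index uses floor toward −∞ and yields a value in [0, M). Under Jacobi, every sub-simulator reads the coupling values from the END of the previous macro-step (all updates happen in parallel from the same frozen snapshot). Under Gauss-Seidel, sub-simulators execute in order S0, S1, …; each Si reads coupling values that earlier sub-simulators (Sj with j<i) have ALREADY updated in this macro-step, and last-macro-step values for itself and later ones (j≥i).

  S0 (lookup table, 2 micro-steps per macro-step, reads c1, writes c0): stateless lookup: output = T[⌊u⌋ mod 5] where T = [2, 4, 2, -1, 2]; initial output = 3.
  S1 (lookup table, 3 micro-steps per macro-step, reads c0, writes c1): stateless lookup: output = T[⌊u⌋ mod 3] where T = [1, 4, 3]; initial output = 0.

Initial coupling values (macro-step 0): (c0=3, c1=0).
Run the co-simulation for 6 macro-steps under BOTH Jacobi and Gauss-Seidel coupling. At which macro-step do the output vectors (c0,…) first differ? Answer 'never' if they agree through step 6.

first divergence at macro-step: 1

[Jacobi] macro 1: S0 reads c1=0 → after 2×micro: 2; S1 reads c0=3 → after 3×micro: 1 ⇒ (c0=2, c1=1)
[Jacobi] macro 2: S0 reads c1=1 → after 2×micro: 4; S1 reads c0=2 → after 3×micro: 3 ⇒ (c0=4, c1=3)
[Jacobi] macro 3: S0 reads c1=3 → after 2×micro: -1; S1 reads c0=4 → after 3×micro: 4 ⇒ (c0=-1, c1=4)
[Jacobi] macro 4: S0 reads c1=4 → after 2×micro: 2; S1 reads c0=-1 → after 3×micro: 3 ⇒ (c0=2, c1=3)
[Jacobi] macro 5: S0 reads c1=3 → after 2×micro: -1; S1 reads c0=2 → after 3×micro: 3 ⇒ (c0=-1, c1=3)
[Jacobi] macro 6: S0 reads c1=3 → after 2×micro: -1; S1 reads c0=-1 → after 3×micro: 3 ⇒ (c0=-1, c1=3)
[Gauss-Seidel] macro 1: S0 reads c1=0 → after 2×micro: 2; S1 reads c0=2 → after 3×micro: 3 ⇒ (c0=2, c1=3)
[Gauss-Seidel] macro 2: S0 reads c1=3 → after 2×micro: -1; S1 reads c0=-1 → after 3×micro: 3 ⇒ (c0=-1, c1=3)
[Gauss-Seidel] macro 3: S0 reads c1=3 → after 2×micro: -1; S1 reads c0=-1 → after 3×micro: 3 ⇒ (c0=-1, c1=3)
[Gauss-Seidel] macro 4: S0 reads c1=3 → after 2×micro: -1; S1 reads c0=-1 → after 3×micro: 3 ⇒ (c0=-1, c1=3)
[Gauss-Seidel] macro 5: S0 reads c1=3 → after 2×micro: -1; S1 reads c0=-1 → after 3×micro: 3 ⇒ (c0=-1, c1=3)
[Gauss-Seidel] macro 6: S0 reads c1=3 → after 2×micro: -1; S1 reads c0=-1 → after 3×micro: 3 ⇒ (c0=-1, c1=3)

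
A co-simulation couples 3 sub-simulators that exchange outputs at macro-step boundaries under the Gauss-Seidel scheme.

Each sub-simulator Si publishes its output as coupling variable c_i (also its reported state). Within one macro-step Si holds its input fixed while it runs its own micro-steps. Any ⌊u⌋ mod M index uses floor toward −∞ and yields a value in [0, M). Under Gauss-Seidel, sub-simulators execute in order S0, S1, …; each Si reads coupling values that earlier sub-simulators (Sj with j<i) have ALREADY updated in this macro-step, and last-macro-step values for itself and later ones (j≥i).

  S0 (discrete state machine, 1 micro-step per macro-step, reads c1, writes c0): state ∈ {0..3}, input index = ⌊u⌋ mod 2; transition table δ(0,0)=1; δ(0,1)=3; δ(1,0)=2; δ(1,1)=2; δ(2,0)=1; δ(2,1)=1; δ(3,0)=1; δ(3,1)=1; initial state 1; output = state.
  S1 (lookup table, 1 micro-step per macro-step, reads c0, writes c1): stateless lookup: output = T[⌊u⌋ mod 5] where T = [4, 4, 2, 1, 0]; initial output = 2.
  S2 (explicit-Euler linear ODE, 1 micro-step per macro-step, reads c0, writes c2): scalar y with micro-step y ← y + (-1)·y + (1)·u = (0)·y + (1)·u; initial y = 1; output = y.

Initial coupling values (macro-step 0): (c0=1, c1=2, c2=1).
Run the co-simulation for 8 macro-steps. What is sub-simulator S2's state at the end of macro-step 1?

S2 state at macro-step 1 = 2

macro 1: S0 reads c1=2 → after 1×micro: 2; S1 reads c0=2 → after 1×micro: 2; S2 reads c0=2 → after 1×micro: 2 ⇒ (c0=2, c1=2, c2=2)
macro 2: S0 reads c1=2 → after 1×micro: 1; S1 reads c0=1 → after 1×micro: 4; S2 reads c0=1 → after 1×micro: 1 ⇒ (c0=1, c1=4, c2=1)
macro 3: S0 reads c1=4 → after 1×micro: 2; S1 reads c0=2 → after 1×micro: 2; S2 reads c0=2 → after 1×micro: 2 ⇒ (c0=2, c1=2, c2=2)
macro 4: S0 reads c1=2 → after 1×micro: 1; S1 reads c0=1 → after 1×micro: 4; S2 reads c0=1 → after 1×micro: 1 ⇒ (c0=1, c1=4, c2=1)
macro 5: S0 reads c1=4 → after 1×micro: 2; S1 reads c0=2 → after 1×micro: 2; S2 reads c0=2 → after 1×micro: 2 ⇒ (c0=2, c1=2, c2=2)
macro 6: S0 reads c1=2 → after 1×micro: 1; S1 reads c0=1 → after 1×micro: 4; S2 reads c0=1 → after 1×micro: 1 ⇒ (c0=1, c1=4, c2=1)
macro 7: S0 reads c1=4 → after 1×micro: 2; S1 reads c0=2 → after 1×micro: 2; S2 reads c0=2 → after 1×micro: 2 ⇒ (c0=2, c1=2, c2=2)
macro 8: S0 reads c1=2 → after 1×micro: 1; S1 reads c0=1 → after 1×micro: 4; S2 reads c0=1 → after 1×micro: 1 ⇒ (c0=1, c1=4, c2=1)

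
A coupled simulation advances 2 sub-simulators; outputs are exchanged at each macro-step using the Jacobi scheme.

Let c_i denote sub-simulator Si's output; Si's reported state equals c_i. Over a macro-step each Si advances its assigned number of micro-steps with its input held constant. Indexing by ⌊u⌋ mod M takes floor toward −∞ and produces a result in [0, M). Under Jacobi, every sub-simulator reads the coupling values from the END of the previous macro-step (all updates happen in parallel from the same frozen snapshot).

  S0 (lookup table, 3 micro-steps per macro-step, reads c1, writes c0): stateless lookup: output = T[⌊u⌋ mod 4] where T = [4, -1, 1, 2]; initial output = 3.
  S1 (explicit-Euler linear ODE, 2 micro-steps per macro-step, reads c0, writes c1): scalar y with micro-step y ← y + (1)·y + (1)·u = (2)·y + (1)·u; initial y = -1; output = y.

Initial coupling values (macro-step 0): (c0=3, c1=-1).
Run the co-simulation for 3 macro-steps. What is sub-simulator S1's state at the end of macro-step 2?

macro 1: S0 reads c1=-1 → after 3×micro: 2; S1 reads c0=3 → after 2×micro: 5 ⇒ (c0=2, c1=5)
macro 2: S0 reads c1=5 → after 3×micro: -1; S1 reads c0=2 → after 2×micro: 26 ⇒ (c0=-1, c1=26)
macro 3: S0 reads c1=26 → after 3×micro: 1; S1 reads c0=-1 → after 2×micro: 101 ⇒ (c0=1, c1=101)

S1 state at macro-step 2 = 26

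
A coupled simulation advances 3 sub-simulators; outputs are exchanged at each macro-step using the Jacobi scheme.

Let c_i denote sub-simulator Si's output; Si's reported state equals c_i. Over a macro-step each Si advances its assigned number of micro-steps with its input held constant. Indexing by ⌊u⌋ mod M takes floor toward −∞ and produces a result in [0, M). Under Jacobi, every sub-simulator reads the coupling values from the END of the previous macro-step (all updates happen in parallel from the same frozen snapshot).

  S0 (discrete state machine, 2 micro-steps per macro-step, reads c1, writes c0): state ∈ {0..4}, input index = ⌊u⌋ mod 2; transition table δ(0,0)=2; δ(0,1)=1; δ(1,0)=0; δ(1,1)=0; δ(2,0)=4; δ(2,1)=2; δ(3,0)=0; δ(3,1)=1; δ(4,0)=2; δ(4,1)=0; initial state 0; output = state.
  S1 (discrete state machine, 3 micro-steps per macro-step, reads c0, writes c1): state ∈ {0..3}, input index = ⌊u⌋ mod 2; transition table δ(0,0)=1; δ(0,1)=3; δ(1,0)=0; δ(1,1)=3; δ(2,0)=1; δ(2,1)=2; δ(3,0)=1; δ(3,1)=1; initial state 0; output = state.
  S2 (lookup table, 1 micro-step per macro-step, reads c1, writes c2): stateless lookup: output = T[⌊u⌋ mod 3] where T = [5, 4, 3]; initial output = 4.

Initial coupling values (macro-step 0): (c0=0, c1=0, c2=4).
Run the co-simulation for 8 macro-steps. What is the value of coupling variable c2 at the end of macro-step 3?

c2 at macro-step 3 = 5

macro 1: S0 reads c1=0 → after 2×micro: 4; S1 reads c0=0 → after 3×micro: 1; S2 reads c1=0 → after 1×micro: 5 ⇒ (c0=4, c1=1, c2=5)
macro 2: S0 reads c1=1 → after 2×micro: 1; S1 reads c0=4 → after 3×micro: 0; S2 reads c1=1 → after 1×micro: 4 ⇒ (c0=1, c1=0, c2=4)
macro 3: S0 reads c1=0 → after 2×micro: 2; S1 reads c0=1 → after 3×micro: 3; S2 reads c1=0 → after 1×micro: 5 ⇒ (c0=2, c1=3, c2=5)
macro 4: S0 reads c1=3 → after 2×micro: 2; S1 reads c0=2 → after 3×micro: 1; S2 reads c1=3 → after 1×micro: 5 ⇒ (c0=2, c1=1, c2=5)
macro 5: S0 reads c1=1 → after 2×micro: 2; S1 reads c0=2 → after 3×micro: 0; S2 reads c1=1 → after 1×micro: 4 ⇒ (c0=2, c1=0, c2=4)
macro 6: S0 reads c1=0 → after 2×micro: 2; S1 reads c0=2 → after 3×micro: 1; S2 reads c1=0 → after 1×micro: 5 ⇒ (c0=2, c1=1, c2=5)
macro 7: S0 reads c1=1 → after 2×micro: 2; S1 reads c0=2 → after 3×micro: 0; S2 reads c1=1 → after 1×micro: 4 ⇒ (c0=2, c1=0, c2=4)
macro 8: S0 reads c1=0 → after 2×micro: 2; S1 reads c0=2 → after 3×micro: 1; S2 reads c1=0 → after 1×micro: 5 ⇒ (c0=2, c1=1, c2=5)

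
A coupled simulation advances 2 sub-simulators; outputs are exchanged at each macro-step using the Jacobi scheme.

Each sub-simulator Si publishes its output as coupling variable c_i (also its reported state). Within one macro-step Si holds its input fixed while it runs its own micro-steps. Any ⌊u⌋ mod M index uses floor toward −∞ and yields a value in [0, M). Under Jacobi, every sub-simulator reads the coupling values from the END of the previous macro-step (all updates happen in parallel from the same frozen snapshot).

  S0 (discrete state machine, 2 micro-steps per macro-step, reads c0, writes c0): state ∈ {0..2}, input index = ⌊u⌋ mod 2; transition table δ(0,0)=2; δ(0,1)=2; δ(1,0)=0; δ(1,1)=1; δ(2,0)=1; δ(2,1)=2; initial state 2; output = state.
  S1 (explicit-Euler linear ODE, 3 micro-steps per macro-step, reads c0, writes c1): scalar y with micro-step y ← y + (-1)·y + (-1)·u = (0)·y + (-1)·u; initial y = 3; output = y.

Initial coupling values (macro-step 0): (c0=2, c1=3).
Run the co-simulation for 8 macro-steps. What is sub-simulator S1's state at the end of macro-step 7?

macro 1: S0 reads c0=2 → after 2×micro: 0; S1 reads c0=2 → after 3×micro: -2 ⇒ (c0=0, c1=-2)
macro 2: S0 reads c0=0 → after 2×micro: 1; S1 reads c0=0 → after 3×micro: 0 ⇒ (c0=1, c1=0)
macro 3: S0 reads c0=1 → after 2×micro: 1; S1 reads c0=1 → after 3×micro: -1 ⇒ (c0=1, c1=-1)
macro 4: S0 reads c0=1 → after 2×micro: 1; S1 reads c0=1 → after 3×micro: -1 ⇒ (c0=1, c1=-1)
macro 5: S0 reads c0=1 → after 2×micro: 1; S1 reads c0=1 → after 3×micro: -1 ⇒ (c0=1, c1=-1)
macro 6: S0 reads c0=1 → after 2×micro: 1; S1 reads c0=1 → after 3×micro: -1 ⇒ (c0=1, c1=-1)
macro 7: S0 reads c0=1 → after 2×micro: 1; S1 reads c0=1 → after 3×micro: -1 ⇒ (c0=1, c1=-1)
macro 8: S0 reads c0=1 → after 2×micro: 1; S1 reads c0=1 → after 3×micro: -1 ⇒ (c0=1, c1=-1)

S1 state at macro-step 7 = -1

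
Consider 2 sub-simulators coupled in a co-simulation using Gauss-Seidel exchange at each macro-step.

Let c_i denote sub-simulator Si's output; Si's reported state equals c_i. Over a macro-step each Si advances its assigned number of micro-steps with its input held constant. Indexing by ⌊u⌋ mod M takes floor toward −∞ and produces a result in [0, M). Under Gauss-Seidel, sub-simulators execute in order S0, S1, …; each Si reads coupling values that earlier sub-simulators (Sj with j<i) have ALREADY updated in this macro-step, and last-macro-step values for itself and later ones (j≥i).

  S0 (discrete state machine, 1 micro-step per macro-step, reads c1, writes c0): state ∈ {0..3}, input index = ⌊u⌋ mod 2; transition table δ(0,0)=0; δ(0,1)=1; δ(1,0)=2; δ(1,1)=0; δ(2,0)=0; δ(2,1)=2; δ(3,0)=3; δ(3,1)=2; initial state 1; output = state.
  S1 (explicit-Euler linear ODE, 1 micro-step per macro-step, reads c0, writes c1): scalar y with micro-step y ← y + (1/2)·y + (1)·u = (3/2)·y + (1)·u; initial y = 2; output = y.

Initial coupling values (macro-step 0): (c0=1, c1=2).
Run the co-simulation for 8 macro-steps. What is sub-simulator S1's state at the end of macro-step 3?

S1 state at macro-step 3 = 65/4

macro 1: S0 reads c1=2 → after 1×micro: 2; S1 reads c0=2 → after 1×micro: 5 ⇒ (c0=2, c1=5)
macro 2: S0 reads c1=5 → after 1×micro: 2; S1 reads c0=2 → after 1×micro: 19/2 ⇒ (c0=2, c1=19/2)
macro 3: S0 reads c1=19/2 → after 1×micro: 2; S1 reads c0=2 → after 1×micro: 65/4 ⇒ (c0=2, c1=65/4)
macro 4: S0 reads c1=65/4 → after 1×micro: 0; S1 reads c0=0 → after 1×micro: 195/8 ⇒ (c0=0, c1=195/8)
macro 5: S0 reads c1=195/8 → after 1×micro: 0; S1 reads c0=0 → after 1×micro: 585/16 ⇒ (c0=0, c1=585/16)
macro 6: S0 reads c1=585/16 → after 1×micro: 0; S1 reads c0=0 → after 1×micro: 1755/32 ⇒ (c0=0, c1=1755/32)
macro 7: S0 reads c1=1755/32 → after 1×micro: 0; S1 reads c0=0 → after 1×micro: 5265/64 ⇒ (c0=0, c1=5265/64)
macro 8: S0 reads c1=5265/64 → after 1×micro: 0; S1 reads c0=0 → after 1×micro: 15795/128 ⇒ (c0=0, c1=15795/128)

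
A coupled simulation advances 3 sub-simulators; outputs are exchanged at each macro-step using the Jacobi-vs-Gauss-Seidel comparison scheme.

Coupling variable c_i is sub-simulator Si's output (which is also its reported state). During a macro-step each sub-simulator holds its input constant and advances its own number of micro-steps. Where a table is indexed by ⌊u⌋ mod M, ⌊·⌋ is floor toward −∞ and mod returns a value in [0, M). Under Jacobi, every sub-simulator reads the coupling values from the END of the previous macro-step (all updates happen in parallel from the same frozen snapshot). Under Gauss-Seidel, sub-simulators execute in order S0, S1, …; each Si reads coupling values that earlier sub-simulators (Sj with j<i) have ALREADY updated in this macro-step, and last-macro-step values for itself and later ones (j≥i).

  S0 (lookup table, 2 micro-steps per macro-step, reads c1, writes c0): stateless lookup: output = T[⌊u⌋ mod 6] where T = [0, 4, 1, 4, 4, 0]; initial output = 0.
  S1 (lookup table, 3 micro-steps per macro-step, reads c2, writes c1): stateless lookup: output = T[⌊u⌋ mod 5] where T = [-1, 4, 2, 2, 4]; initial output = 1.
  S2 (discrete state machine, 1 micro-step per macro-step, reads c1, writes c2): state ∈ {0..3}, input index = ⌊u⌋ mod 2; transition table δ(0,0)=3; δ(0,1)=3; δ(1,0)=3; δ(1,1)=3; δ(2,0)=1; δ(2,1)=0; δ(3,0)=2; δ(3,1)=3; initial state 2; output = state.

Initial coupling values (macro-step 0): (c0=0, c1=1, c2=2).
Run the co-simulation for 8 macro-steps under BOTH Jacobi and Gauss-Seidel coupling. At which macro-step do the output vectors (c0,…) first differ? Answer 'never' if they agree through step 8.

[Jacobi] macro 1: S0 reads c1=1 → after 2×micro: 4; S1 reads c2=2 → after 3×micro: 2; S2 reads c1=1 → after 1×micro: 0 ⇒ (c0=4, c1=2, c2=0)
[Jacobi] macro 2: S0 reads c1=2 → after 2×micro: 1; S1 reads c2=0 → after 3×micro: -1; S2 reads c1=2 → after 1×micro: 3 ⇒ (c0=1, c1=-1, c2=3)
[Jacobi] macro 3: S0 reads c1=-1 → after 2×micro: 0; S1 reads c2=3 → after 3×micro: 2; S2 reads c1=-1 → after 1×micro: 3 ⇒ (c0=0, c1=2, c2=3)
[Jacobi] macro 4: S0 reads c1=2 → after 2×micro: 1; S1 reads c2=3 → after 3×micro: 2; S2 reads c1=2 → after 1×micro: 2 ⇒ (c0=1, c1=2, c2=2)
[Jacobi] macro 5: S0 reads c1=2 → after 2×micro: 1; S1 reads c2=2 → after 3×micro: 2; S2 reads c1=2 → after 1×micro: 1 ⇒ (c0=1, c1=2, c2=1)
[Jacobi] macro 6: S0 reads c1=2 → after 2×micro: 1; S1 reads c2=1 → after 3×micro: 4; S2 reads c1=2 → after 1×micro: 3 ⇒ (c0=1, c1=4, c2=3)
[Jacobi] macro 7: S0 reads c1=4 → after 2×micro: 4; S1 reads c2=3 → after 3×micro: 2; S2 reads c1=4 → after 1×micro: 2 ⇒ (c0=4, c1=2, c2=2)
[Jacobi] macro 8: S0 reads c1=2 → after 2×micro: 1; S1 reads c2=2 → after 3×micro: 2; S2 reads c1=2 → after 1×micro: 1 ⇒ (c0=1, c1=2, c2=1)
[Gauss-Seidel] macro 1: S0 reads c1=1 → after 2×micro: 4; S1 reads c2=2 → after 3×micro: 2; S2 reads c1=2 → after 1×micro: 1 ⇒ (c0=4, c1=2, c2=1)
[Gauss-Seidel] macro 2: S0 reads c1=2 → after 2×micro: 1; S1 reads c2=1 → after 3×micro: 4; S2 reads c1=4 → after 1×micro: 3 ⇒ (c0=1, c1=4, c2=3)
[Gauss-Seidel] macro 3: S0 reads c1=4 → after 2×micro: 4; S1 reads c2=3 → after 3×micro: 2; S2 reads c1=2 → after 1×micro: 2 ⇒ (c0=4, c1=2, c2=2)
[Gauss-Seidel] macro 4: S0 reads c1=2 → after 2×micro: 1; S1 reads c2=2 → after 3×micro: 2; S2 reads c1=2 → after 1×micro: 1 ⇒ (c0=1, c1=2, c2=1)
[Gauss-Seidel] macro 5: S0 reads c1=2 → after 2×micro: 1; S1 reads c2=1 → after 3×micro: 4; S2 reads c1=4 → after 1×micro: 3 ⇒ (c0=1, c1=4, c2=3)
[Gauss-Seidel] macro 6: S0 reads c1=4 → after 2×micro: 4; S1 reads c2=3 → after 3×micro: 2; S2 reads c1=2 → after 1×micro: 2 ⇒ (c0=4, c1=2, c2=2)
[Gauss-Seidel] macro 7: S0 reads c1=2 → after 2×micro: 1; S1 reads c2=2 → after 3×micro: 2; S2 reads c1=2 → after 1×micro: 1 ⇒ (c0=1, c1=2, c2=1)
[Gauss-Seidel] macro 8: S0 reads c1=2 → after 2×micro: 1; S1 reads c2=1 → after 3×micro: 4; S2 reads c1=4 → after 1×micro: 3 ⇒ (c0=1, c1=4, c2=3)

first divergence at macro-step: 1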